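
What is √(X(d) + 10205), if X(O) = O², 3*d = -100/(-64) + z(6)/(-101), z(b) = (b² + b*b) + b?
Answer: √239850807049/4848 ≈ 101.02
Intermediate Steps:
z(b) = b + 2*b² (z(b) = (b² + b²) + b = 2*b² + b = b + 2*b²)
d = 1277/4848 (d = (-100/(-64) + (6*(1 + 2*6))/(-101))/3 = (-100*(-1/64) + (6*(1 + 12))*(-1/101))/3 = (25/16 + (6*13)*(-1/101))/3 = (25/16 + 78*(-1/101))/3 = (25/16 - 78/101)/3 = (⅓)*(1277/1616) = 1277/4848 ≈ 0.26341)
√(X(d) + 10205) = √((1277/4848)² + 10205) = √(1630729/23503104 + 10205) = √(239850807049/23503104) = √239850807049/4848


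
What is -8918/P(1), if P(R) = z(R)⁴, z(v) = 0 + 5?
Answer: -8918/625 ≈ -14.269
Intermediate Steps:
z(v) = 5
P(R) = 625 (P(R) = 5⁴ = 625)
-8918/P(1) = -8918/625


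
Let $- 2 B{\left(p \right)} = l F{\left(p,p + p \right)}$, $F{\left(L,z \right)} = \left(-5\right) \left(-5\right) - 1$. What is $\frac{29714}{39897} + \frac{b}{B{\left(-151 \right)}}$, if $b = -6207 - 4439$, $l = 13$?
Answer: $\frac{5504857}{79794} \approx 68.988$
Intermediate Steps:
$F{\left(L,z \right)} = 24$ ($F{\left(L,z \right)} = 25 - 1 = 24$)
$b = -10646$
$B{\left(p \right)} = -156$ ($B{\left(p \right)} = - \frac{13 \cdot 24}{2} = \left(- \frac{1}{2}\right) 312 = -156$)
$\frac{29714}{39897} + \frac{b}{B{\left(-151 \right)}} = \frac{29714}{39897} - \frac{10646}{-156} = 29714 \cdot \frac{1}{39897} - - \frac{5323}{78} = \frac{29714}{39897} + \frac{5323}{78} = \frac{5504857}{79794}$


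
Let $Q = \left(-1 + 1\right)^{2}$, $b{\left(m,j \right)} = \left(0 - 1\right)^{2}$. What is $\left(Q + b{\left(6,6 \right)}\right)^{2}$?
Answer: $1$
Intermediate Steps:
$b{\left(m,j \right)} = 1$ ($b{\left(m,j \right)} = \left(-1\right)^{2} = 1$)
$Q = 0$ ($Q = 0^{2} = 0$)
$\left(Q + b{\left(6,6 \right)}\right)^{2} = \left(0 + 1\right)^{2} = 1^{2} = 1$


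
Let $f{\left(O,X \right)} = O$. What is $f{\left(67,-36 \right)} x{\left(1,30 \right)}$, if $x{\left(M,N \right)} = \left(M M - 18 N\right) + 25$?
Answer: $-34438$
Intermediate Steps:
$x{\left(M,N \right)} = 25 + M^{2} - 18 N$ ($x{\left(M,N \right)} = \left(M^{2} - 18 N\right) + 25 = 25 + M^{2} - 18 N$)
$f{\left(67,-36 \right)} x{\left(1,30 \right)} = 67 \left(25 + 1^{2} - 540\right) = 67 \left(25 + 1 - 540\right) = 67 \left(-514\right) = -34438$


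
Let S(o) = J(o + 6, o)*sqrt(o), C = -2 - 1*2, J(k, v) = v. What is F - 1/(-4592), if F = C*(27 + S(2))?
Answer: -495935/4592 - 8*sqrt(2) ≈ -119.31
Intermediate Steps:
C = -4 (C = -2 - 2 = -4)
S(o) = o**(3/2) (S(o) = o*sqrt(o) = o**(3/2))
F = -108 - 8*sqrt(2) (F = -4*(27 + 2**(3/2)) = -4*(27 + 2*sqrt(2)) = -108 - 8*sqrt(2) ≈ -119.31)
F - 1/(-4592) = (-108 - 8*sqrt(2)) - 1/(-4592) = (-108 - 8*sqrt(2)) - 1*(-1/4592) = (-108 - 8*sqrt(2)) + 1/4592 = -495935/4592 - 8*sqrt(2)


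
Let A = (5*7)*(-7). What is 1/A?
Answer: -1/245 ≈ -0.0040816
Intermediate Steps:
A = -245 (A = 35*(-7) = -245)
1/A = 1/(-245) = -1/245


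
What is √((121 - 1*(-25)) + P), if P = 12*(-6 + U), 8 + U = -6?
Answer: I*√94 ≈ 9.6954*I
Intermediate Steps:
U = -14 (U = -8 - 6 = -14)
P = -240 (P = 12*(-6 - 14) = 12*(-20) = -240)
√((121 - 1*(-25)) + P) = √((121 - 1*(-25)) - 240) = √((121 + 25) - 240) = √(146 - 240) = √(-94) = I*√94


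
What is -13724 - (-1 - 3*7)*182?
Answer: -9720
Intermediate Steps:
-13724 - (-1 - 3*7)*182 = -13724 - (-1 - 21)*182 = -13724 - (-22)*182 = -13724 - 1*(-4004) = -13724 + 4004 = -9720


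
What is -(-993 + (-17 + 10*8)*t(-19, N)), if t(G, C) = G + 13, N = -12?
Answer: 1371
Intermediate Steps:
t(G, C) = 13 + G
-(-993 + (-17 + 10*8)*t(-19, N)) = -(-993 + (-17 + 10*8)*(13 - 19)) = -(-993 + (-17 + 80)*(-6)) = -(-993 + 63*(-6)) = -(-993 - 378) = -1*(-1371) = 1371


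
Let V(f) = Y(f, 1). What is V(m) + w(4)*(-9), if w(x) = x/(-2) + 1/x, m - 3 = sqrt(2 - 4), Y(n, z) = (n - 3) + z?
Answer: 67/4 + I*sqrt(2) ≈ 16.75 + 1.4142*I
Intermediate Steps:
Y(n, z) = -3 + n + z (Y(n, z) = (-3 + n) + z = -3 + n + z)
m = 3 + I*sqrt(2) (m = 3 + sqrt(2 - 4) = 3 + sqrt(-2) = 3 + I*sqrt(2) ≈ 3.0 + 1.4142*I)
V(f) = -2 + f (V(f) = -3 + f + 1 = -2 + f)
w(x) = 1/x - x/2 (w(x) = x*(-1/2) + 1/x = -x/2 + 1/x = 1/x - x/2)
V(m) + w(4)*(-9) = (-2 + (3 + I*sqrt(2))) + (1/4 - 1/2*4)*(-9) = (1 + I*sqrt(2)) + (1/4 - 2)*(-9) = (1 + I*sqrt(2)) - 7/4*(-9) = (1 + I*sqrt(2)) + 63/4 = 67/4 + I*sqrt(2)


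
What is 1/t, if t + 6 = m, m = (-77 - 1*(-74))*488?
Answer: -1/1470 ≈ -0.00068027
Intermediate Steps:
m = -1464 (m = (-77 + 74)*488 = -3*488 = -1464)
t = -1470 (t = -6 - 1464 = -1470)
1/t = 1/(-1470) = -1/1470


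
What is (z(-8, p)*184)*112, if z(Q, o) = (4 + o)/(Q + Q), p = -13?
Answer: 11592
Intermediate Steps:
z(Q, o) = (4 + o)/(2*Q) (z(Q, o) = (4 + o)/((2*Q)) = (4 + o)*(1/(2*Q)) = (4 + o)/(2*Q))
(z(-8, p)*184)*112 = (((½)*(4 - 13)/(-8))*184)*112 = (((½)*(-⅛)*(-9))*184)*112 = ((9/16)*184)*112 = (207/2)*112 = 11592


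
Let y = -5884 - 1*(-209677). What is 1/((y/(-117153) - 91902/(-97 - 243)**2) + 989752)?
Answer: 7810200/7730141275091 ≈ 1.0104e-6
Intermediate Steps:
y = 203793 (y = -5884 + 209677 = 203793)
1/((y/(-117153) - 91902/(-97 - 243)**2) + 989752) = 1/((203793/(-117153) - 91902/(-97 - 243)**2) + 989752) = 1/((203793*(-1/117153) - 91902/((-340)**2)) + 989752) = 1/((-67931/39051 - 91902/115600) + 989752) = 1/((-67931/39051 - 91902*1/115600) + 989752) = 1/((-67931/39051 - 159/200) + 989752) = 1/(-19795309/7810200 + 989752) = 1/(7730141275091/7810200) = 7810200/7730141275091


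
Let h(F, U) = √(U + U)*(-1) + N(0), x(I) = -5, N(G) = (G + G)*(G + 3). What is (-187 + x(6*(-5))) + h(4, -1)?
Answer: -192 - I*√2 ≈ -192.0 - 1.4142*I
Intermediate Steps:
N(G) = 2*G*(3 + G) (N(G) = (2*G)*(3 + G) = 2*G*(3 + G))
h(F, U) = -√2*√U (h(F, U) = √(U + U)*(-1) + 2*0*(3 + 0) = √(2*U)*(-1) + 2*0*3 = (√2*√U)*(-1) + 0 = -√2*√U + 0 = -√2*√U)
(-187 + x(6*(-5))) + h(4, -1) = (-187 - 5) - √2*√(-1) = -192 - √2*I = -192 - I*√2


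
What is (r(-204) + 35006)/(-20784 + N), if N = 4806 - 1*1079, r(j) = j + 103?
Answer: -34905/17057 ≈ -2.0464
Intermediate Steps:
r(j) = 103 + j
N = 3727 (N = 4806 - 1079 = 3727)
(r(-204) + 35006)/(-20784 + N) = ((103 - 204) + 35006)/(-20784 + 3727) = (-101 + 35006)/(-17057) = 34905*(-1/17057) = -34905/17057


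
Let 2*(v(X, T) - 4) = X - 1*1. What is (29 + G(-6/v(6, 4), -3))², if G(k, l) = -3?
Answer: 676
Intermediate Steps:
v(X, T) = 7/2 + X/2 (v(X, T) = 4 + (X - 1*1)/2 = 4 + (X - 1)/2 = 4 + (-1 + X)/2 = 4 + (-½ + X/2) = 7/2 + X/2)
(29 + G(-6/v(6, 4), -3))² = (29 - 3)² = 26² = 676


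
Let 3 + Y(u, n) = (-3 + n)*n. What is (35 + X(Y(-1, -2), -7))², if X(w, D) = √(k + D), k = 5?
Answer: (35 + I*√2)² ≈ 1223.0 + 98.995*I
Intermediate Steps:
Y(u, n) = -3 + n*(-3 + n) (Y(u, n) = -3 + (-3 + n)*n = -3 + n*(-3 + n))
X(w, D) = √(5 + D)
(35 + X(Y(-1, -2), -7))² = (35 + √(5 - 7))² = (35 + √(-2))² = (35 + I*√2)²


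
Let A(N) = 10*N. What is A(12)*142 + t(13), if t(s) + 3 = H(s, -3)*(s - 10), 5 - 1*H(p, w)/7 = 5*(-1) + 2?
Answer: 17205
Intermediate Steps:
H(p, w) = 56 (H(p, w) = 35 - 7*(5*(-1) + 2) = 35 - 7*(-5 + 2) = 35 - 7*(-3) = 35 + 21 = 56)
t(s) = -563 + 56*s (t(s) = -3 + 56*(s - 10) = -3 + 56*(-10 + s) = -3 + (-560 + 56*s) = -563 + 56*s)
A(12)*142 + t(13) = (10*12)*142 + (-563 + 56*13) = 120*142 + (-563 + 728) = 17040 + 165 = 17205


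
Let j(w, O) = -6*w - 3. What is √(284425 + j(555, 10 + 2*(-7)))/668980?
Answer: √70273/334490 ≈ 0.00079252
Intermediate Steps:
j(w, O) = -3 - 6*w
√(284425 + j(555, 10 + 2*(-7)))/668980 = √(284425 + (-3 - 6*555))/668980 = √(284425 + (-3 - 3330))*(1/668980) = √(284425 - 3333)*(1/668980) = √281092*(1/668980) = (2*√70273)*(1/668980) = √70273/334490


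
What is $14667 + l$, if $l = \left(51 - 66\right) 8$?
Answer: $14547$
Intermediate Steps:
$l = -120$ ($l = \left(-15\right) 8 = -120$)
$14667 + l = 14667 - 120 = 14547$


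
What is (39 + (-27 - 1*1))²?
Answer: 121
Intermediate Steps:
(39 + (-27 - 1*1))² = (39 + (-27 - 1))² = (39 - 28)² = 11² = 121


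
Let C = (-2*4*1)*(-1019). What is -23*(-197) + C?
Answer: 12683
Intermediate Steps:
C = 8152 (C = -8*1*(-1019) = -8*(-1019) = 8152)
-23*(-197) + C = -23*(-197) + 8152 = 4531 + 8152 = 12683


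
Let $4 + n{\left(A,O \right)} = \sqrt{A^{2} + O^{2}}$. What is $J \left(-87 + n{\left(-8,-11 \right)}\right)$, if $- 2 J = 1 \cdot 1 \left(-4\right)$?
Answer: $-182 + 2 \sqrt{185} \approx -154.8$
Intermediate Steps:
$n{\left(A,O \right)} = -4 + \sqrt{A^{2} + O^{2}}$
$J = 2$ ($J = - \frac{1 \cdot 1 \left(-4\right)}{2} = - \frac{1 \left(-4\right)}{2} = \left(- \frac{1}{2}\right) \left(-4\right) = 2$)
$J \left(-87 + n{\left(-8,-11 \right)}\right) = 2 \left(-87 - \left(4 - \sqrt{\left(-8\right)^{2} + \left(-11\right)^{2}}\right)\right) = 2 \left(-87 - \left(4 - \sqrt{64 + 121}\right)\right) = 2 \left(-87 - \left(4 - \sqrt{185}\right)\right) = 2 \left(-91 + \sqrt{185}\right) = -182 + 2 \sqrt{185}$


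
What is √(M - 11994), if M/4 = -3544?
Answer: I*√26170 ≈ 161.77*I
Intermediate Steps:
M = -14176 (M = 4*(-3544) = -14176)
√(M - 11994) = √(-14176 - 11994) = √(-26170) = I*√26170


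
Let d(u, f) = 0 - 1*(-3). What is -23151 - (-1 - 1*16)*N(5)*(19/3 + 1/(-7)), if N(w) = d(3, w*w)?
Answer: -159847/7 ≈ -22835.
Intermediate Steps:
d(u, f) = 3 (d(u, f) = 0 + 3 = 3)
N(w) = 3
-23151 - (-1 - 1*16)*N(5)*(19/3 + 1/(-7)) = -23151 - (-1 - 1*16)*3*(19/3 + 1/(-7)) = -23151 - (-1 - 16)*3*(19*(⅓) + 1*(-⅐)) = -23151 - (-17*3)*(19/3 - ⅐) = -23151 - (-51)*130/21 = -23151 - 1*(-2210/7) = -23151 + 2210/7 = -159847/7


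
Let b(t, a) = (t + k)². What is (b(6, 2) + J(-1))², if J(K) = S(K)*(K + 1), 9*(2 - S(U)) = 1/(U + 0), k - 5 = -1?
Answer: 10000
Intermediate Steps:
k = 4 (k = 5 - 1 = 4)
b(t, a) = (4 + t)² (b(t, a) = (t + 4)² = (4 + t)²)
S(U) = 2 - 1/(9*U) (S(U) = 2 - 1/(9*(U + 0)) = 2 - 1/(9*U))
J(K) = (1 + K)*(2 - 1/(9*K)) (J(K) = (2 - 1/(9*K))*(K + 1) = (2 - 1/(9*K))*(1 + K) = (1 + K)*(2 - 1/(9*K)))
(b(6, 2) + J(-1))² = ((4 + 6)² + (⅑)*(1 - 1)*(-1 + 18*(-1))/(-1))² = (10² + (⅑)*(-1)*0*(-1 - 18))² = (100 + (⅑)*(-1)*0*(-19))² = (100 + 0)² = 100² = 10000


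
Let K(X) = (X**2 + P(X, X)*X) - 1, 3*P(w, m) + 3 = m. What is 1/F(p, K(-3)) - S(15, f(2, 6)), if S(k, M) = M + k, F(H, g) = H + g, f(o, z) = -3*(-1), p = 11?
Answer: -449/25 ≈ -17.960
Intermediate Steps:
P(w, m) = -1 + m/3
f(o, z) = 3
K(X) = -1 + X**2 + X*(-1 + X/3) (K(X) = (X**2 + (-1 + X/3)*X) - 1 = (X**2 + X*(-1 + X/3)) - 1 = -1 + X**2 + X*(-1 + X/3))
1/F(p, K(-3)) - S(15, f(2, 6)) = 1/(11 + (-1 - 1*(-3) + (4/3)*(-3)**2)) - (3 + 15) = 1/(11 + (-1 + 3 + (4/3)*9)) - 1*18 = 1/(11 + (-1 + 3 + 12)) - 18 = 1/(11 + 14) - 18 = 1/25 - 18 = -449/25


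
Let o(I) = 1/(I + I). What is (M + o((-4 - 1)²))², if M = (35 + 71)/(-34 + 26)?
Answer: 1750329/10000 ≈ 175.03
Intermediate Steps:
M = -53/4 (M = 106/(-8) = 106*(-⅛) = -53/4 ≈ -13.250)
o(I) = 1/(2*I)
(M + o((-4 - 1)²))² = (-53/4 + 1/(2*((-4 - 1)²)))² = (-53/4 + 1/(2*((-5)²)))² = (-53/4 + (½)/25)² = (-53/4 + (½)*(1/25))² = (-53/4 + 1/50)² = (-1323/100)² = 1750329/10000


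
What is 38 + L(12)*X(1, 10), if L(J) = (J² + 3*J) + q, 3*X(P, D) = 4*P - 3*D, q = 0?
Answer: -1522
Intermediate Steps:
X(P, D) = -D + 4*P/3 (X(P, D) = (4*P - 3*D)/3 = (-3*D + 4*P)/3 = -D + 4*P/3)
L(J) = J² + 3*J (L(J) = (J² + 3*J) + 0 = J² + 3*J)
38 + L(12)*X(1, 10) = 38 + (12*(3 + 12))*(-1*10 + (4/3)*1) = 38 + (12*15)*(-10 + 4/3) = 38 + 180*(-26/3) = 38 - 1560 = -1522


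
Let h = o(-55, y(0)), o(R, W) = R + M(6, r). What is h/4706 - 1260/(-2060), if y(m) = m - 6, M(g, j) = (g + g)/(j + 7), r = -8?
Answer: 289577/484718 ≈ 0.59741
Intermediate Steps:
M(g, j) = 2*g/(7 + j) (M(g, j) = (2*g)/(7 + j) = 2*g/(7 + j))
y(m) = -6 + m
o(R, W) = -12 + R (o(R, W) = R + 2*6/(7 - 8) = R + 2*6/(-1) = R + 2*6*(-1) = R - 12 = -12 + R)
h = -67 (h = -12 - 55 = -67)
h/4706 - 1260/(-2060) = -67/4706 - 1260/(-2060) = -67*1/4706 - 1260*(-1/2060) = -67/4706 + 63/103 = 289577/484718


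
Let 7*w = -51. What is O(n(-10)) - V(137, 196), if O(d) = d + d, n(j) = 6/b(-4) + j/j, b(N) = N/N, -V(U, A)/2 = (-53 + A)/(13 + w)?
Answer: 1281/20 ≈ 64.050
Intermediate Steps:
w = -51/7 (w = (⅐)*(-51) = -51/7 ≈ -7.2857)
V(U, A) = 371/20 - 7*A/20 (V(U, A) = -2*(-53 + A)/(13 - 51/7) = -2*(-53 + A)/40/7 = -2*(-53 + A)*7/40 = -2*(-371/40 + 7*A/40) = 371/20 - 7*A/20)
b(N) = 1
n(j) = 7 (n(j) = 6/1 + j/j = 6*1 + 1 = 6 + 1 = 7)
O(d) = 2*d
O(n(-10)) - V(137, 196) = 2*7 - (371/20 - 7/20*196) = 14 - (371/20 - 343/5) = 14 - 1*(-1001/20) = 14 + 1001/20 = 1281/20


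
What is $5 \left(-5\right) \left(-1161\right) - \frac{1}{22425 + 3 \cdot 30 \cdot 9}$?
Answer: $\frac{674395874}{23235} \approx 29025.0$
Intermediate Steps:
$5 \left(-5\right) \left(-1161\right) - \frac{1}{22425 + 3 \cdot 30 \cdot 9} = \left(-25\right) \left(-1161\right) - \frac{1}{22425 + 90 \cdot 9} = 29025 - \frac{1}{22425 + 810} = 29025 - \frac{1}{23235} = \frac{674395874}{23235}$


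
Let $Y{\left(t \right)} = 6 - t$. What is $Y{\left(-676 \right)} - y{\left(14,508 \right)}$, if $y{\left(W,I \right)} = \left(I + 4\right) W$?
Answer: $-6486$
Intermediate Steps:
$y{\left(W,I \right)} = W \left(4 + I\right)$ ($y{\left(W,I \right)} = \left(4 + I\right) W = W \left(4 + I\right)$)
$Y{\left(-676 \right)} - y{\left(14,508 \right)} = \left(6 - -676\right) - 14 \left(4 + 508\right) = \left(6 + 676\right) - 14 \cdot 512 = 682 - 7168 = -6486$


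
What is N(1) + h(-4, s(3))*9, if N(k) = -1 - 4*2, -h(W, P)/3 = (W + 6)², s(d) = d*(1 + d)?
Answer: -117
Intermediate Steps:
h(W, P) = -3*(6 + W)² (h(W, P) = -3*(W + 6)² = -3*(6 + W)²)
N(k) = -9 (N(k) = -1 - 8 = -9)
N(1) + h(-4, s(3))*9 = -9 - 3*(6 - 4)²*9 = -9 - 3*2²*9 = -9 - 3*4*9 = -9 - 12*9 = -9 - 108 = -117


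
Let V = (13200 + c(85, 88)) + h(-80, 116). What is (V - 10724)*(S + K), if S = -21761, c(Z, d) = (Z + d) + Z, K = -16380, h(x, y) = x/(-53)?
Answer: -5529758462/53 ≈ -1.0434e+8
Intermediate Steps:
h(x, y) = -x/53 (h(x, y) = x*(-1/53) = -x/53)
c(Z, d) = d + 2*Z
V = 713354/53 (V = (13200 + (88 + 2*85)) - 1/53*(-80) = (13200 + (88 + 170)) + 80/53 = (13200 + 258) + 80/53 = 13458 + 80/53 = 713354/53 ≈ 13460.)
(V - 10724)*(S + K) = (713354/53 - 10724)*(-21761 - 16380) = (144982/53)*(-38141) = -5529758462/53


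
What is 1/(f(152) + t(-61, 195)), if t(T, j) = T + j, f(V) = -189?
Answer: -1/55 ≈ -0.018182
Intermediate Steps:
1/(f(152) + t(-61, 195)) = 1/(-189 + (-61 + 195)) = 1/(-189 + 134) = 1/(-55) = -1/55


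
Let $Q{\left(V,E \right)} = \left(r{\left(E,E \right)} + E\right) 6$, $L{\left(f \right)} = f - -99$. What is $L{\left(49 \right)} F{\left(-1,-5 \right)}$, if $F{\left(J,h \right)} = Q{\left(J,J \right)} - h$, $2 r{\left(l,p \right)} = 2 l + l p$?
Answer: $-592$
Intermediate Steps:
$r{\left(l,p \right)} = l + \frac{l p}{2}$ ($r{\left(l,p \right)} = \frac{2 l + l p}{2} = l + \frac{l p}{2}$)
$L{\left(f \right)} = 99 + f$ ($L{\left(f \right)} = f + 99 = 99 + f$)
$Q{\left(V,E \right)} = 6 E + 3 E \left(2 + E\right)$ ($Q{\left(V,E \right)} = \left(\frac{E \left(2 + E\right)}{2} + E\right) 6 = \left(E + \frac{E \left(2 + E\right)}{2}\right) 6 = 6 E + 3 E \left(2 + E\right)$)
$F{\left(J,h \right)} = - h + 3 J \left(4 + J\right)$ ($F{\left(J,h \right)} = 3 J \left(4 + J\right) - h = - h + 3 J \left(4 + J\right)$)
$L{\left(49 \right)} F{\left(-1,-5 \right)} = \left(99 + 49\right) \left(\left(-1\right) \left(-5\right) + 3 \left(-1\right)^{2} + 12 \left(-1\right)\right) = 148 \left(5 + 3 \cdot 1 - 12\right) = 148 \left(5 + 3 - 12\right) = 148 \left(-4\right) = -592$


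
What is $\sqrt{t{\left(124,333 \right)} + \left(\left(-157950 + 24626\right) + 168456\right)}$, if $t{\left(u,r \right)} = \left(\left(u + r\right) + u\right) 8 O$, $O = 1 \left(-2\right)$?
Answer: $2 \sqrt{6459} \approx 160.74$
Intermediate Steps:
$O = -2$
$t{\left(u,r \right)} = - 32 u - 16 r$ ($t{\left(u,r \right)} = \left(\left(u + r\right) + u\right) 8 \left(-2\right) = \left(\left(r + u\right) + u\right) 8 \left(-2\right) = \left(r + 2 u\right) 8 \left(-2\right) = \left(8 r + 16 u\right) \left(-2\right) = - 32 u - 16 r$)
$\sqrt{t{\left(124,333 \right)} + \left(\left(-157950 + 24626\right) + 168456\right)} = \sqrt{\left(\left(-32\right) 124 - 5328\right) + \left(\left(-157950 + 24626\right) + 168456\right)} = \sqrt{\left(-3968 - 5328\right) + \left(-133324 + 168456\right)} = \sqrt{-9296 + 35132} = \sqrt{25836} = 2 \sqrt{6459}$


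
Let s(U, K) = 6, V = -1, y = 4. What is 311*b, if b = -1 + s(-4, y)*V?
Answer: -2177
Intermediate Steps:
b = -7 (b = -1 + 6*(-1) = -1 - 6 = -7)
311*b = 311*(-7) = -2177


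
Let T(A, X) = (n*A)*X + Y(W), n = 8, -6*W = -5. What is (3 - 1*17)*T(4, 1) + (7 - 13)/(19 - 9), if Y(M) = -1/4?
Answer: -4451/10 ≈ -445.10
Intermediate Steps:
W = ⅚ (W = -⅙*(-5) = ⅚ ≈ 0.83333)
Y(M) = -¼ (Y(M) = -1*¼ = -¼)
T(A, X) = -¼ + 8*A*X (T(A, X) = (8*A)*X - ¼ = 8*A*X - ¼ = -¼ + 8*A*X)
(3 - 1*17)*T(4, 1) + (7 - 13)/(19 - 9) = (3 - 1*17)*(-¼ + 8*4*1) + (7 - 13)/(19 - 9) = (3 - 17)*(-¼ + 32) - 6/10 = -14*127/4 - 6*⅒ = -889/2 - ⅗ = -4451/10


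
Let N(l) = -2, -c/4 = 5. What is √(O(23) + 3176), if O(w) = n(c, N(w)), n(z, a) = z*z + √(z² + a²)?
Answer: √(3576 + 2*√101) ≈ 59.967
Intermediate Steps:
c = -20 (c = -4*5 = -20)
n(z, a) = z² + √(a² + z²)
O(w) = 400 + 2*√101 (O(w) = (-20)² + √((-2)² + (-20)²) = 400 + √(4 + 400) = 400 + √404 = 400 + 2*√101)
√(O(23) + 3176) = √((400 + 2*√101) + 3176) = √(3576 + 2*√101)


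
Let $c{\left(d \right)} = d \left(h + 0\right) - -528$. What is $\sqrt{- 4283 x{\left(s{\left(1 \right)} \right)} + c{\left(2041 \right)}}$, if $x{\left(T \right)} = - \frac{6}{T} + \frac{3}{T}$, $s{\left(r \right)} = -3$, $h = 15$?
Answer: $2 \sqrt{6715} \approx 163.89$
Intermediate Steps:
$x{\left(T \right)} = - \frac{3}{T}$
$c{\left(d \right)} = 528 + 15 d$ ($c{\left(d \right)} = d \left(15 + 0\right) - -528 = d 15 + 528 = 15 d + 528 = 528 + 15 d$)
$\sqrt{- 4283 x{\left(s{\left(1 \right)} \right)} + c{\left(2041 \right)}} = \sqrt{- 4283 \left(- \frac{3}{-3}\right) + \left(528 + 15 \cdot 2041\right)} = \sqrt{- 4283 \left(\left(-3\right) \left(- \frac{1}{3}\right)\right) + \left(528 + 30615\right)} = \sqrt{\left(-4283\right) 1 + 31143} = \sqrt{-4283 + 31143} = \sqrt{26860} = 2 \sqrt{6715}$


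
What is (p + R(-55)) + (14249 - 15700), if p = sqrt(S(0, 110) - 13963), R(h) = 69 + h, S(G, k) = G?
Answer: -1437 + I*sqrt(13963) ≈ -1437.0 + 118.17*I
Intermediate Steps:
p = I*sqrt(13963) (p = sqrt(0 - 13963) = sqrt(-13963) = I*sqrt(13963) ≈ 118.17*I)
(p + R(-55)) + (14249 - 15700) = (I*sqrt(13963) + (69 - 55)) + (14249 - 15700) = (I*sqrt(13963) + 14) - 1451 = (14 + I*sqrt(13963)) - 1451 = -1437 + I*sqrt(13963)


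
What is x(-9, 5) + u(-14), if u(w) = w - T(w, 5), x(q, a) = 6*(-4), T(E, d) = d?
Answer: -43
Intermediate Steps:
x(q, a) = -24
u(w) = -5 + w (u(w) = w - 1*5 = w - 5 = -5 + w)
x(-9, 5) + u(-14) = -24 + (-5 - 14) = -24 - 19 = -43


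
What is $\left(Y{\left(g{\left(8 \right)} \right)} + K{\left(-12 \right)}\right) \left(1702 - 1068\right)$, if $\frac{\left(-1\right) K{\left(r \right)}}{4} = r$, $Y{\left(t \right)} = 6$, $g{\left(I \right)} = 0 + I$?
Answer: $34236$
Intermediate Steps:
$g{\left(I \right)} = I$
$K{\left(r \right)} = - 4 r$
$\left(Y{\left(g{\left(8 \right)} \right)} + K{\left(-12 \right)}\right) \left(1702 - 1068\right) = \left(6 - -48\right) \left(1702 - 1068\right) = \left(6 + 48\right) 634 = 54 \cdot 634 = 34236$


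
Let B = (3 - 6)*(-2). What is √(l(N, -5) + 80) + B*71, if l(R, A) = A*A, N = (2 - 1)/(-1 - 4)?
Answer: 426 + √105 ≈ 436.25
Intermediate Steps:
N = -⅕ (N = 1/(-5) = 1*(-⅕) = -⅕ ≈ -0.20000)
l(R, A) = A²
B = 6 (B = -3*(-2) = 6)
√(l(N, -5) + 80) + B*71 = √((-5)² + 80) + 6*71 = √(25 + 80) + 426 = √105 + 426 = 426 + √105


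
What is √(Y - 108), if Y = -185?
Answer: I*√293 ≈ 17.117*I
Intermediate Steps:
√(Y - 108) = √(-185 - 108) = √(-293) = I*√293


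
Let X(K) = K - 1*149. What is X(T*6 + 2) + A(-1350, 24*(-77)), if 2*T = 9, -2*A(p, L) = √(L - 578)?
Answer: -120 - I*√2426/2 ≈ -120.0 - 24.627*I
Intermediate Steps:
A(p, L) = -√(-578 + L)/2 (A(p, L) = -√(L - 578)/2 = -√(-578 + L)/2)
T = 9/2 (T = (½)*9 = 9/2 ≈ 4.5000)
X(K) = -149 + K (X(K) = K - 149 = -149 + K)
X(T*6 + 2) + A(-1350, 24*(-77)) = (-149 + ((9/2)*6 + 2)) - √(-578 + 24*(-77))/2 = (-149 + (27 + 2)) - √(-578 - 1848)/2 = (-149 + 29) - I*√2426/2 = -120 - I*√2426/2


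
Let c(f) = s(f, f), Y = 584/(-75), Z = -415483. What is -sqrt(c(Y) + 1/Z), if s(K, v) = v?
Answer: -11*I*sqrt(2499512904843)/6232245 ≈ -2.7905*I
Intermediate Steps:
Y = -584/75 (Y = 584*(-1/75) = -584/75 ≈ -7.7867)
c(f) = f
-sqrt(c(Y) + 1/Z) = -sqrt(-584/75 + 1/(-415483)) = -sqrt(-584/75 - 1/415483) = -sqrt(-242642147/31161225) = -11*I*sqrt(2499512904843)/6232245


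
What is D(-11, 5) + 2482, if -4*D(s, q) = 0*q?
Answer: 2482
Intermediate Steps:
D(s, q) = 0 (D(s, q) = -0*q = -1/4*0 = 0)
D(-11, 5) + 2482 = 0 + 2482 = 2482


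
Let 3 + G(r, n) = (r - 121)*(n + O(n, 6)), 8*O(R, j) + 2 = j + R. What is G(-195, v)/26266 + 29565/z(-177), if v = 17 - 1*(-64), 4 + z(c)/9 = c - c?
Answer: -21599909/26266 ≈ -822.35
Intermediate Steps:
O(R, j) = -¼ + R/8 + j/8 (O(R, j) = -¼ + (j + R)/8 = -¼ + (R + j)/8 = -¼ + (R/8 + j/8) = -¼ + R/8 + j/8)
z(c) = -36 (z(c) = -36 + 9*(c - c) = -36 + 9*0 = -36 + 0 = -36)
v = 81 (v = 17 + 64 = 81)
G(r, n) = -3 + (½ + 9*n/8)*(-121 + r) (G(r, n) = -3 + (r - 121)*(n + (-¼ + n/8 + (⅛)*6)) = -3 + (-121 + r)*(n + (-¼ + n/8 + ¾)) = -3 + (-121 + r)*(n + (½ + n/8)) = -3 + (-121 + r)*(½ + 9*n/8) = -3 + (½ + 9*n/8)*(-121 + r))
G(-195, v)/26266 + 29565/z(-177) = (-127/2 + (½)*(-195) - 1089/8*81 + (9/8)*81*(-195))/26266 + 29565/(-36) = (-127/2 - 195/2 - 88209/8 - 142155/8)*(1/26266) + 29565*(-1/36) = -57913/2*1/26266 - 3285/4 = -57913/52532 - 3285/4 = -21599909/26266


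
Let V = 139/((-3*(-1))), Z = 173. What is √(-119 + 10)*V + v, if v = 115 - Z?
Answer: -58 + 139*I*√109/3 ≈ -58.0 + 483.73*I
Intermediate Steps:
v = -58 (v = 115 - 1*173 = 115 - 173 = -58)
V = 139/3 ≈ 46.333
√(-119 + 10)*V + v = √(-119 + 10)*(139/3) - 58 = √(-109)*(139/3) - 58 = (I*√109)*(139/3) - 58 = 139*I*√109/3 - 58 = -58 + 139*I*√109/3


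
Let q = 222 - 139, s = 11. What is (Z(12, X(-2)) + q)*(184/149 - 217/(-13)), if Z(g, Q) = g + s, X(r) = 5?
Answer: 3680850/1937 ≈ 1900.3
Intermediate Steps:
Z(g, Q) = 11 + g (Z(g, Q) = g + 11 = 11 + g)
q = 83
(Z(12, X(-2)) + q)*(184/149 - 217/(-13)) = ((11 + 12) + 83)*(184/149 - 217/(-13)) = (23 + 83)*(184*(1/149) - 217*(-1/13)) = 106*(184/149 + 217/13) = 106*(34725/1937) = 3680850/1937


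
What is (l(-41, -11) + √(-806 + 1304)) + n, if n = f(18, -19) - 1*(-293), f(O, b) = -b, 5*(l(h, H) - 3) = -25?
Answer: 310 + √498 ≈ 332.32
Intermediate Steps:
l(h, H) = -2 (l(h, H) = 3 + (⅕)*(-25) = 3 - 5 = -2)
n = 312 (n = -1*(-19) - 1*(-293) = 19 + 293 = 312)
(l(-41, -11) + √(-806 + 1304)) + n = (-2 + √(-806 + 1304)) + 312 = (-2 + √498) + 312 = 310 + √498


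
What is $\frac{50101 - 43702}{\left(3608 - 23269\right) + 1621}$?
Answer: $- \frac{6399}{18040} \approx -0.35471$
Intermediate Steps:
$\frac{50101 - 43702}{\left(3608 - 23269\right) + 1621} = \frac{6399}{\left(3608 - 23269\right) + 1621} = \frac{6399}{-19661 + 1621} = \frac{6399}{-18040} = 6399 \left(- \frac{1}{18040}\right) = - \frac{6399}{18040}$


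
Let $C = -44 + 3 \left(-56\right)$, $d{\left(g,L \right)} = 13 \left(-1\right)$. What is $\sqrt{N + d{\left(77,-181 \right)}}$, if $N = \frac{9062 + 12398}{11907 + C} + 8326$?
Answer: $\frac{\sqrt{45489805261}}{2339} \approx 91.186$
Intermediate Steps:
$d{\left(g,L \right)} = -13$
$C = -212$ ($C = -44 - 168 = -212$)
$N = \frac{19478806}{2339}$ ($N = \frac{9062 + 12398}{11907 - 212} + 8326 = \frac{21460}{11695} + 8326 = 21460 \cdot \frac{1}{11695} + 8326 = \frac{4292}{2339} + 8326 = \frac{19478806}{2339} \approx 8327.8$)
$\sqrt{N + d{\left(77,-181 \right)}} = \sqrt{\frac{19478806}{2339} - 13} = \sqrt{\frac{19448399}{2339}} = \frac{\sqrt{45489805261}}{2339}$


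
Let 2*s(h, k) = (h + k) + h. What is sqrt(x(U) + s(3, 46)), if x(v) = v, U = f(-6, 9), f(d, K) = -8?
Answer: 3*sqrt(2) ≈ 4.2426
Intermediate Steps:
s(h, k) = h + k/2 (s(h, k) = ((h + k) + h)/2 = (k + 2*h)/2 = h + k/2)
U = -8
sqrt(x(U) + s(3, 46)) = sqrt(-8 + (3 + (1/2)*46)) = sqrt(-8 + (3 + 23)) = sqrt(-8 + 26) = sqrt(18) = 3*sqrt(2)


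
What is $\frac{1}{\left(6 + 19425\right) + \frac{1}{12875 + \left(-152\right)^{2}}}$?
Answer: $\frac{35979}{699107950} \approx 5.1464 \cdot 10^{-5}$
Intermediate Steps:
$\frac{1}{\left(6 + 19425\right) + \frac{1}{12875 + \left(-152\right)^{2}}} = \frac{1}{19431 + \frac{1}{12875 + 23104}} = \frac{1}{19431 + \frac{1}{35979}} = \frac{1}{\frac{699107950}{35979}} = \frac{35979}{699107950}$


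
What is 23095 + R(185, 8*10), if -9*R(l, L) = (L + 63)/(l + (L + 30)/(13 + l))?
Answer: 38568507/1670 ≈ 23095.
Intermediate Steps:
R(l, L) = -(63 + L)/(9*(l + (30 + L)/(13 + l))) (R(l, L) = -(L + 63)/(9*(l + (L + 30)/(13 + l))) = -(63 + L)/(9*(l + (30 + L)/(13 + l))))
23095 + R(185, 8*10) = 23095 + (-819 - 63*185 - 104*10 - 1*8*10*185)/(9*(30 + 8*10 + 185**2 + 13*185)) = 23095 + (-819 - 11655 - 13*80 - 1*80*185)/(9*(30 + 80 + 34225 + 2405)) = 23095 + (1/9)*(-819 - 11655 - 1040 - 14800)/36740 = 23095 + (1/9)*(1/36740)*(-28314) = 23095 - 143/1670 = 38568507/1670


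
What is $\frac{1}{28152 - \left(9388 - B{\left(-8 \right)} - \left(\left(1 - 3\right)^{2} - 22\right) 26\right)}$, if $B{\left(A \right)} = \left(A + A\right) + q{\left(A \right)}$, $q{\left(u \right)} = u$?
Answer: $\frac{1}{18272} \approx 5.4729 \cdot 10^{-5}$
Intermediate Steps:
$B{\left(A \right)} = 3 A$ ($B{\left(A \right)} = \left(A + A\right) + A = 2 A + A = 3 A$)
$\frac{1}{28152 - \left(9388 - B{\left(-8 \right)} - \left(\left(1 - 3\right)^{2} - 22\right) 26\right)} = \frac{1}{28152 - \left(9412 - \left(\left(1 - 3\right)^{2} - 22\right) 26\right)} = \frac{1}{28152 - \left(9412 - \left(\left(-2\right)^{2} - 22\right) 26\right)} = \frac{1}{28152 - \left(9412 - \left(4 - 22\right) 26\right)} = \frac{1}{28152 - 9880} = \frac{1}{18272}$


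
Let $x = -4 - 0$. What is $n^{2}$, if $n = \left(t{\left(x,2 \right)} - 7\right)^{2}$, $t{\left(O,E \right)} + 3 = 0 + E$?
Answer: $4096$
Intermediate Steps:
$x = -4$ ($x = -4 + 0 = -4$)
$t{\left(O,E \right)} = -3 + E$ ($t{\left(O,E \right)} = -3 + \left(0 + E\right) = -3 + E$)
$n = 64$ ($n = \left(\left(-3 + 2\right) - 7\right)^{2} = \left(-1 - 7\right)^{2} = \left(-8\right)^{2} = 64$)
$n^{2} = 64^{2} = 4096$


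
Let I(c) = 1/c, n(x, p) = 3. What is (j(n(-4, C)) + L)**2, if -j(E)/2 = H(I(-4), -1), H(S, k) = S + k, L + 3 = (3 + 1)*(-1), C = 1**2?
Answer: 81/4 ≈ 20.250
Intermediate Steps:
C = 1
L = -7 (L = -3 + (3 + 1)*(-1) = -3 + 4*(-1) = -3 - 4 = -7)
j(E) = 5/2 (j(E) = -2*(1/(-4) - 1) = -2*(-1/4 - 1) = -2*(-5/4) = 5/2)
(j(n(-4, C)) + L)**2 = (5/2 - 7)**2 = (-9/2)**2 = 81/4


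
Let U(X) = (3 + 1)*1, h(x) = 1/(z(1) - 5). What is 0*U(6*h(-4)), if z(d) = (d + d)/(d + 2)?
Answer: 0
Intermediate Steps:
z(d) = 2*d/(2 + d) (z(d) = (2*d)/(2 + d) = 2*d/(2 + d))
h(x) = -3/13 (h(x) = 1/(2*1/(2 + 1) - 5) = 1/(2*1/3 - 5) = 1/(2*1*(⅓) - 5) = 1/(⅔ - 5) = 1/(-13/3) = -3/13)
U(X) = 4 (U(X) = 4*1 = 4)
0*U(6*h(-4)) = 0*4 = 0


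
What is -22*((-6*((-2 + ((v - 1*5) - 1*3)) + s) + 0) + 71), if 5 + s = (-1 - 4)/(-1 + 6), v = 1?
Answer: -3542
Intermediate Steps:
s = -6 (s = -5 + (-1 - 4)/(-1 + 6) = -5 - 5/5 = -5 - 5*⅕ = -5 - 1 = -6)
-22*((-6*((-2 + ((v - 1*5) - 1*3)) + s) + 0) + 71) = -22*((-6*((-2 + ((1 - 1*5) - 1*3)) - 6) + 0) + 71) = -22*((-6*((-2 + ((1 - 5) - 3)) - 6) + 0) + 71) = -22*((-6*((-2 + (-4 - 3)) - 6) + 0) + 71) = -22*((-6*((-2 - 7) - 6) + 0) + 71) = -22*((-6*(-9 - 6) + 0) + 71) = -22*((-6*(-15) + 0) + 71) = -22*((90 + 0) + 71) = -22*(90 + 71) = -22*161 = -3542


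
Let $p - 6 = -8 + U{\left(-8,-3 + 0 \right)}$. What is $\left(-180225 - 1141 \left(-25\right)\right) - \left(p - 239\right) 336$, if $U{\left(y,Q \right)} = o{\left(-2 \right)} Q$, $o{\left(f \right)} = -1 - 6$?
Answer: $-77780$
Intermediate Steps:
$o{\left(f \right)} = -7$ ($o{\left(f \right)} = -1 - 6 = -7$)
$U{\left(y,Q \right)} = - 7 Q$
$p = 19$ ($p = 6 - \left(8 + 7 \left(-3 + 0\right)\right) = 6 - -13 = 6 + \left(-8 + 21\right) = 6 + 13 = 19$)
$\left(-180225 - 1141 \left(-25\right)\right) - \left(p - 239\right) 336 = \left(-180225 - 1141 \left(-25\right)\right) - \left(19 - 239\right) 336 = \left(-180225 - -28525\right) - \left(-220\right) 336 = \left(-180225 + 28525\right) - -73920 = -151700 + 73920 = -77780$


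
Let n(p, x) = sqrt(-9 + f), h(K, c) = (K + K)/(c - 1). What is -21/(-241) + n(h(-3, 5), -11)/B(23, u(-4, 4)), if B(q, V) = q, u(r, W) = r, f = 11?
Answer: 21/241 + sqrt(2)/23 ≈ 0.14862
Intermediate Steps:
h(K, c) = 2*K/(-1 + c) (h(K, c) = (2*K)/(-1 + c) = 2*K/(-1 + c))
n(p, x) = sqrt(2) (n(p, x) = sqrt(-9 + 11) = sqrt(2))
-21/(-241) + n(h(-3, 5), -11)/B(23, u(-4, 4)) = -21/(-241) + sqrt(2)/23 = -21*(-1/241) + sqrt(2)*(1/23) = 21/241 + sqrt(2)/23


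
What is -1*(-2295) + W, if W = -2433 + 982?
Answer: 844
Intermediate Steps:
W = -1451
-1*(-2295) + W = -1*(-2295) - 1451 = 2295 - 1451 = 844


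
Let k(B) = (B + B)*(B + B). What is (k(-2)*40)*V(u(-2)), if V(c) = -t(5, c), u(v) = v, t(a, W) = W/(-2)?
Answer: -640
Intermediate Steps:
t(a, W) = -W/2 (t(a, W) = W*(-1/2) = -W/2)
k(B) = 4*B**2 (k(B) = (2*B)*(2*B) = 4*B**2)
V(c) = c/2 (V(c) = -(-1)*c/2 = c/2)
(k(-2)*40)*V(u(-2)) = ((4*(-2)**2)*40)*((1/2)*(-2)) = ((4*4)*40)*(-1) = (16*40)*(-1) = 640*(-1) = -640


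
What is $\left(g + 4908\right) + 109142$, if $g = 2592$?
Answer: $116642$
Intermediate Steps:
$\left(g + 4908\right) + 109142 = \left(2592 + 4908\right) + 109142 = 7500 + 109142 = 116642$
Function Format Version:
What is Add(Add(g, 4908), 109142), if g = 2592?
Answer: 116642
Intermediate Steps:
Add(Add(g, 4908), 109142) = Add(Add(2592, 4908), 109142) = Add(7500, 109142) = 116642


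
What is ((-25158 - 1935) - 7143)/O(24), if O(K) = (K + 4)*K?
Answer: -2853/56 ≈ -50.946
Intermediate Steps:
O(K) = K*(4 + K) (O(K) = (4 + K)*K = K*(4 + K))
((-25158 - 1935) - 7143)/O(24) = ((-25158 - 1935) - 7143)/((24*(4 + 24))) = (-27093 - 7143)/((24*28)) = -34236/672 = -34236*1/672 = -2853/56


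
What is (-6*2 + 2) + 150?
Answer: 140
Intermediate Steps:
(-6*2 + 2) + 150 = (-12 + 2) + 150 = -10 + 150 = 140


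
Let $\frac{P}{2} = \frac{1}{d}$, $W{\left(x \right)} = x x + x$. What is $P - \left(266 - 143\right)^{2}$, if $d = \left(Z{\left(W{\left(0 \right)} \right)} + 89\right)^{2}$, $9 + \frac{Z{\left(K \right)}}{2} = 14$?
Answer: $- \frac{148279327}{9801} \approx -15129.0$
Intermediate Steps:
$W{\left(x \right)} = x + x^{2}$ ($W{\left(x \right)} = x^{2} + x = x + x^{2}$)
$Z{\left(K \right)} = 10$ ($Z{\left(K \right)} = -18 + 2 \cdot 14 = -18 + 28 = 10$)
$d = 9801$ ($d = \left(10 + 89\right)^{2} = 99^{2} = 9801$)
$P = \frac{2}{9801} \approx 0.00020406$
$P - \left(266 - 143\right)^{2} = \frac{2}{9801} - \left(266 - 143\right)^{2} = \frac{2}{9801} - 123^{2} = \frac{2}{9801} - 15129 = - \frac{148279327}{9801}$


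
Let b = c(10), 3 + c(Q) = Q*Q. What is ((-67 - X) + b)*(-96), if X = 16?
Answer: -1344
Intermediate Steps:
c(Q) = -3 + Q**2 (c(Q) = -3 + Q*Q = -3 + Q**2)
b = 97 (b = -3 + 10**2 = -3 + 100 = 97)
((-67 - X) + b)*(-96) = ((-67 - 1*16) + 97)*(-96) = ((-67 - 16) + 97)*(-96) = (-83 + 97)*(-96) = 14*(-96) = -1344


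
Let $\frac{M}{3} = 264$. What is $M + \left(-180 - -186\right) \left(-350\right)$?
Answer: $-1308$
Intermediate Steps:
$M = 792$ ($M = 3 \cdot 264 = 792$)
$M + \left(-180 - -186\right) \left(-350\right) = 792 + \left(-180 - -186\right) \left(-350\right) = 792 + \left(-180 + 186\right) \left(-350\right) = 792 + 6 \left(-350\right) = 792 - 2100 = -1308$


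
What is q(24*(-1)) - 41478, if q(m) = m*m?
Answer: -40902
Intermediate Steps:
q(m) = m**2
q(24*(-1)) - 41478 = (24*(-1))**2 - 41478 = (-24)**2 - 41478 = 576 - 41478 = -40902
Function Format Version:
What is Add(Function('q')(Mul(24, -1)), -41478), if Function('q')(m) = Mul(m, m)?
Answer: -40902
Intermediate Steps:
Function('q')(m) = Pow(m, 2)
Add(Function('q')(Mul(24, -1)), -41478) = Add(Pow(Mul(24, -1), 2), -41478) = Add(Pow(-24, 2), -41478) = Add(576, -41478) = -40902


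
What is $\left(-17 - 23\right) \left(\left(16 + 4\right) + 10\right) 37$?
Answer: $-44400$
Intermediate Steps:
$\left(-17 - 23\right) \left(\left(16 + 4\right) + 10\right) 37 = \left(-17 - 23\right) \left(20 + 10\right) 37 = \left(-40\right) 30 \cdot 37 = \left(-1200\right) 37 = -44400$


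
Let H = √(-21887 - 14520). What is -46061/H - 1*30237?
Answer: -30237 + 46061*I*√743/5201 ≈ -30237.0 + 241.4*I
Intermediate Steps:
H = 7*I*√743 (H = √(-36407) = 7*I*√743 ≈ 190.81*I)
-46061/H - 1*30237 = -46061*(-I*√743/5201) - 1*30237 = -(-46061)*I*√743/5201 - 30237 = 46061*I*√743/5201 - 30237 = -30237 + 46061*I*√743/5201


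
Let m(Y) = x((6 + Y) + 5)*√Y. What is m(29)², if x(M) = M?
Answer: 46400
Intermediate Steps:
m(Y) = √Y*(11 + Y) (m(Y) = ((6 + Y) + 5)*√Y = (11 + Y)*√Y = √Y*(11 + Y))
m(29)² = (√29*(11 + 29))² = (√29*40)² = (40*√29)² = 46400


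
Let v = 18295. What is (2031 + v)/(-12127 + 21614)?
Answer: 20326/9487 ≈ 2.1425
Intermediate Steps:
(2031 + v)/(-12127 + 21614) = (2031 + 18295)/(-12127 + 21614) = 20326/9487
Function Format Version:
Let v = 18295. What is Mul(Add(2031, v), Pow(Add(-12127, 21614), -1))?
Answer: Rational(20326, 9487) ≈ 2.1425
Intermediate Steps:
Mul(Add(2031, v), Pow(Add(-12127, 21614), -1)) = Mul(Add(2031, 18295), Pow(Add(-12127, 21614), -1)) = Mul(20326, Pow(9487, -1)) = Mul(20326, Rational(1, 9487)) = Rational(20326, 9487)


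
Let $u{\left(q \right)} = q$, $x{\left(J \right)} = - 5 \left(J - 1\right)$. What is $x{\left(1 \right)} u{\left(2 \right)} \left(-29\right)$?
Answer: $0$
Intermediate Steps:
$x{\left(J \right)} = 5 - 5 J$ ($x{\left(J \right)} = - 5 \left(-1 + J\right) = 5 - 5 J$)
$x{\left(1 \right)} u{\left(2 \right)} \left(-29\right) = \left(5 - 5\right) 2 \left(-29\right) = 0 \cdot 2 \left(-29\right) = 0 \left(-29\right) = 0$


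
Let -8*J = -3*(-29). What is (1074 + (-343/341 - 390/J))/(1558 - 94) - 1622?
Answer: -23471533033/14477496 ≈ -1621.2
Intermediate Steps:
J = -87/8 (J = -(-3)*(-29)/8 = -1/8*87 = -87/8 ≈ -10.875)
(1074 + (-343/341 - 390/J))/(1558 - 94) - 1622 = (1074 + (-343/341 - 390/(-87/8)))/(1558 - 94) - 1622 = (1074 + (-343*1/341 - 390*(-8/87)))/1464 - 1622 = (1074 + (-343/341 + 1040/29))*(1/1464) - 1622 = (1074 + 344693/9889)*(1/1464) - 1622 = (10965479/9889)*(1/1464) - 1622 = 10965479/14477496 - 1622 = -23471533033/14477496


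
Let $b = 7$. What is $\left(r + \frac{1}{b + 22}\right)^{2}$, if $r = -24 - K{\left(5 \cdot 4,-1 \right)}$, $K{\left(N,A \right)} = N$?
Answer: $\frac{1625625}{841} \approx 1933.0$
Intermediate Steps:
$r = -44$ ($r = -24 - 5 \cdot 4 = -24 - 20 = -44$)
$\left(r + \frac{1}{b + 22}\right)^{2} = \left(-44 + \frac{1}{7 + 22}\right)^{2} = \left(-44 + \frac{1}{29}\right)^{2} = \left(- \frac{1275}{29}\right)^{2} = \frac{1625625}{841}$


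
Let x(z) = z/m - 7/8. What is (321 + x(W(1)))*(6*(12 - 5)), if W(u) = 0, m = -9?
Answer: 53781/4 ≈ 13445.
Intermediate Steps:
x(z) = -7/8 - z/9 (x(z) = z/(-9) - 7/8 = z*(-⅑) - 7*⅛ = -z/9 - 7/8 = -7/8 - z/9)
(321 + x(W(1)))*(6*(12 - 5)) = (321 + (-7/8 - ⅑*0))*(6*(12 - 5)) = (321 + (-7/8 + 0))*(6*7) = (321 - 7/8)*42 = (2561/8)*42 = 53781/4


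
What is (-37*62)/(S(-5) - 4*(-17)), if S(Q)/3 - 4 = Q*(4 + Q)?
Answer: -2294/95 ≈ -24.147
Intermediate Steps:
S(Q) = 12 + 3*Q*(4 + Q) (S(Q) = 12 + 3*(Q*(4 + Q)) = 12 + 3*Q*(4 + Q))
(-37*62)/(S(-5) - 4*(-17)) = (-37*62)/((12 + 3*(-5)² + 12*(-5)) - 4*(-17)) = -2294/((12 + 3*25 - 60) + 68) = -2294/((12 + 75 - 60) + 68) = -2294/(27 + 68) = -2294/95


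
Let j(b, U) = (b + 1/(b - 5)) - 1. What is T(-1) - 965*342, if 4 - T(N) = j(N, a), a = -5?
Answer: -1980143/6 ≈ -3.3002e+5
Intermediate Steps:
j(b, U) = -1 + b + 1/(-5 + b) (j(b, U) = (b + 1/(-5 + b)) - 1 = -1 + b + 1/(-5 + b))
T(N) = 4 - (6 + N² - 6*N)/(-5 + N)
T(-1) - 965*342 = (-26 - 1*(-1)² + 10*(-1))/(-5 - 1) - 965*342 = (-26 - 1*1 - 10)/(-6) - 330030 = -(-26 - 1 - 10)/6 - 330030 = -⅙*(-37) - 330030 = 37/6 - 330030 = -1980143/6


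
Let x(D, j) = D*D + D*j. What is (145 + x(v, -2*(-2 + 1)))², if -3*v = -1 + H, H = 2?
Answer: 1690000/81 ≈ 20864.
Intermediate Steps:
v = -⅓ (v = -(-1 + 2)/3 = -⅓*1 = -⅓ ≈ -0.33333)
x(D, j) = D² + D*j
(145 + x(v, -2*(-2 + 1)))² = (145 - (-⅓ - 2*(-2 + 1))/3)² = (145 - (-⅓ - 2*(-1))/3)² = (145 - (-⅓ + 2)/3)² = (145 - ⅓*5/3)² = (145 - 5/9)² = (1300/9)² = 1690000/81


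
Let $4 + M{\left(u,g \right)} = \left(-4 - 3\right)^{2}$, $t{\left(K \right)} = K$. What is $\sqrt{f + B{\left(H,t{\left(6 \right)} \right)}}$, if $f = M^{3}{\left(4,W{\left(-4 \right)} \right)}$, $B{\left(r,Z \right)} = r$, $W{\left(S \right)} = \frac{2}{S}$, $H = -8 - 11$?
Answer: $\sqrt{91106} \approx 301.84$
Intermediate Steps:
$H = -19$ ($H = -8 - 11 = -19$)
$M{\left(u,g \right)} = 45$ ($M{\left(u,g \right)} = -4 + \left(-4 - 3\right)^{2} = -4 + \left(-7\right)^{2} = -4 + 49 = 45$)
$f = 91125$ ($f = 45^{3} = 91125$)
$\sqrt{f + B{\left(H,t{\left(6 \right)} \right)}} = \sqrt{91125 - 19} = \sqrt{91106}$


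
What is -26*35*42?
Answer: -38220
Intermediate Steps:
-26*35*42 = -910*42 = -38220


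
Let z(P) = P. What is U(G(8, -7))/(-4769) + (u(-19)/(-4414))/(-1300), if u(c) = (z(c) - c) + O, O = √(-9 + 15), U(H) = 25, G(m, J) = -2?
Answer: -25/4769 + √6/5738200 ≈ -0.0052418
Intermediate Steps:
O = √6 ≈ 2.4495
u(c) = √6 (u(c) = (c - c) + √6 = 0 + √6 = √6)
U(G(8, -7))/(-4769) + (u(-19)/(-4414))/(-1300) = 25/(-4769) + (√6/(-4414))/(-1300) = 25*(-1/4769) + (√6*(-1/4414))*(-1/1300) = -25/4769 - √6/4414*(-1/1300) = -25/4769 + √6/5738200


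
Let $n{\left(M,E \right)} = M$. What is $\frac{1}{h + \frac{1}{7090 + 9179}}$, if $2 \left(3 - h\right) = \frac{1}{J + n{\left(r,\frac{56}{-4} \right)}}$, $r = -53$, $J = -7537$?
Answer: $\frac{7483740}{22452173} \approx 0.33332$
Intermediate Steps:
$h = \frac{45541}{15180}$ ($h = 3 - \frac{1}{2 \left(-7537 - 53\right)} = 3 - \frac{1}{2 \left(-7590\right)} = 3 - - \frac{1}{15180} = 3 + \frac{1}{15180} = \frac{45541}{15180} \approx 3.0001$)
$\frac{1}{h + \frac{1}{7090 + 9179}} = \frac{1}{\frac{45541}{15180} + \frac{1}{7090 + 9179}} = \frac{1}{\frac{45541}{15180} + \frac{1}{16269}} = \frac{1}{\frac{22452173}{7483740}} = \frac{7483740}{22452173}$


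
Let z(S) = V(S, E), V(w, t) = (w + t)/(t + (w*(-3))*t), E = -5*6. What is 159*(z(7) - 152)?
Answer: -4834819/200 ≈ -24174.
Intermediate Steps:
E = -30
V(w, t) = (t + w)/(t - 3*t*w) (V(w, t) = (t + w)/(t + (-3*w)*t) = (t + w)/(t - 3*t*w))
z(S) = -(30 - S)/(30*(-1 + 3*S)) (z(S) = (-1*(-30) - S)/((-30)*(-1 + 3*S)) = -(30 - S)/(30*(-1 + 3*S)))
159*(z(7) - 152) = 159*((-30 + 7)/(30*(-1 + 3*7)) - 152) = 159*((1/30)*(-23)/(-1 + 21) - 152) = 159*((1/30)*(-23)/20 - 152) = 159*((1/30)*(1/20)*(-23) - 152) = 159*(-23/600 - 152) = 159*(-91223/600) = -4834819/200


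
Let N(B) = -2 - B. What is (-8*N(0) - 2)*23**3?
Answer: 170338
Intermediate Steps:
(-8*N(0) - 2)*23**3 = (-8*(-2 - 1*0) - 2)*23**3 = (-8*(-2 + 0) - 2)*12167 = (-8*(-2) - 2)*12167 = (16 - 2)*12167 = 14*12167 = 170338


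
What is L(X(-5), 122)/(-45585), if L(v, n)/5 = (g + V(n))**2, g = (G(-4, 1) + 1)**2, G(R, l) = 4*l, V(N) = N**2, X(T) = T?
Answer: -222278281/9117 ≈ -24381.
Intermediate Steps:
g = 25 (g = (4*1 + 1)**2 = (4 + 1)**2 = 5**2 = 25)
L(v, n) = 5*(25 + n**2)**2
L(X(-5), 122)/(-45585) = (5*(25 + 122**2)**2)/(-45585) = (5*(25 + 14884)**2)*(-1/45585) = (5*14909**2)*(-1/45585) = (5*222278281)*(-1/45585) = 1111391405*(-1/45585) = -222278281/9117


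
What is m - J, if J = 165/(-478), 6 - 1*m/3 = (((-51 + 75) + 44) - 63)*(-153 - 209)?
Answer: 2604309/478 ≈ 5448.3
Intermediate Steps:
m = 5448 (m = 18 - 3*(((-51 + 75) + 44) - 63)*(-153 - 209) = 18 - 3*((24 + 44) - 63)*(-362) = 18 - 3*(68 - 63)*(-362) = 18 - 15*(-362) = 18 - 3*(-1810) = 18 + 5430 = 5448)
J = -165/478 (J = 165*(-1/478) = -165/478 ≈ -0.34519)
m - J = 5448 - 1*(-165/478) = 5448 + 165/478 = 2604309/478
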